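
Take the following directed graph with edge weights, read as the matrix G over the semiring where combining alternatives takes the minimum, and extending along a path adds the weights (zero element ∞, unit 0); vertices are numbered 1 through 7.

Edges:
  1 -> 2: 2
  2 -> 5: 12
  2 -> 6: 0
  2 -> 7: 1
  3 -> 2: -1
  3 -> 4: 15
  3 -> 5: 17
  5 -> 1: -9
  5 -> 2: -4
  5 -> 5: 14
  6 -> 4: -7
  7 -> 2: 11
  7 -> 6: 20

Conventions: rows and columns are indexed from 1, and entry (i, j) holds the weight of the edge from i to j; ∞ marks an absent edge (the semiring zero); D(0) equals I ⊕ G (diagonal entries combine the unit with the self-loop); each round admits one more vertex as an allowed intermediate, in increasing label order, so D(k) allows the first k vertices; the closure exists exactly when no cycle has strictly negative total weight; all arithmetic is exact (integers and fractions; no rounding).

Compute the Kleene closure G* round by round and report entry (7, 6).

D(0):
  [0, 2, ∞, ∞, ∞, ∞, ∞]
  [∞, 0, ∞, ∞, 12, 0, 1]
  [∞, -1, 0, 15, 17, ∞, ∞]
  [∞, ∞, ∞, 0, ∞, ∞, ∞]
  [-9, -4, ∞, ∞, 0, ∞, ∞]
  [∞, ∞, ∞, -7, ∞, 0, ∞]
  [∞, 11, ∞, ∞, ∞, 20, 0]
D(1):
  [0, 2, ∞, ∞, ∞, ∞, ∞]
  [∞, 0, ∞, ∞, 12, 0, 1]
  [∞, -1, 0, 15, 17, ∞, ∞]
  [∞, ∞, ∞, 0, ∞, ∞, ∞]
  [-9, -7, ∞, ∞, 0, ∞, ∞]
  [∞, ∞, ∞, -7, ∞, 0, ∞]
  [∞, 11, ∞, ∞, ∞, 20, 0]
D(2):
  [0, 2, ∞, ∞, 14, 2, 3]
  [∞, 0, ∞, ∞, 12, 0, 1]
  [∞, -1, 0, 15, 11, -1, 0]
  [∞, ∞, ∞, 0, ∞, ∞, ∞]
  [-9, -7, ∞, ∞, 0, -7, -6]
  [∞, ∞, ∞, -7, ∞, 0, ∞]
  [∞, 11, ∞, ∞, 23, 11, 0]
D(3):
  [0, 2, ∞, ∞, 14, 2, 3]
  [∞, 0, ∞, ∞, 12, 0, 1]
  [∞, -1, 0, 15, 11, -1, 0]
  [∞, ∞, ∞, 0, ∞, ∞, ∞]
  [-9, -7, ∞, ∞, 0, -7, -6]
  [∞, ∞, ∞, -7, ∞, 0, ∞]
  [∞, 11, ∞, ∞, 23, 11, 0]
D(4):
  [0, 2, ∞, ∞, 14, 2, 3]
  [∞, 0, ∞, ∞, 12, 0, 1]
  [∞, -1, 0, 15, 11, -1, 0]
  [∞, ∞, ∞, 0, ∞, ∞, ∞]
  [-9, -7, ∞, ∞, 0, -7, -6]
  [∞, ∞, ∞, -7, ∞, 0, ∞]
  [∞, 11, ∞, ∞, 23, 11, 0]
D(5):
  [0, 2, ∞, ∞, 14, 2, 3]
  [3, 0, ∞, ∞, 12, 0, 1]
  [2, -1, 0, 15, 11, -1, 0]
  [∞, ∞, ∞, 0, ∞, ∞, ∞]
  [-9, -7, ∞, ∞, 0, -7, -6]
  [∞, ∞, ∞, -7, ∞, 0, ∞]
  [14, 11, ∞, ∞, 23, 11, 0]
D(6):
  [0, 2, ∞, -5, 14, 2, 3]
  [3, 0, ∞, -7, 12, 0, 1]
  [2, -1, 0, -8, 11, -1, 0]
  [∞, ∞, ∞, 0, ∞, ∞, ∞]
  [-9, -7, ∞, -14, 0, -7, -6]
  [∞, ∞, ∞, -7, ∞, 0, ∞]
  [14, 11, ∞, 4, 23, 11, 0]
D(7):
  [0, 2, ∞, -5, 14, 2, 3]
  [3, 0, ∞, -7, 12, 0, 1]
  [2, -1, 0, -8, 11, -1, 0]
  [∞, ∞, ∞, 0, ∞, ∞, ∞]
  [-9, -7, ∞, -14, 0, -7, -6]
  [∞, ∞, ∞, -7, ∞, 0, ∞]
  [14, 11, ∞, 4, 23, 11, 0]
Answer: G*[7][6] = 11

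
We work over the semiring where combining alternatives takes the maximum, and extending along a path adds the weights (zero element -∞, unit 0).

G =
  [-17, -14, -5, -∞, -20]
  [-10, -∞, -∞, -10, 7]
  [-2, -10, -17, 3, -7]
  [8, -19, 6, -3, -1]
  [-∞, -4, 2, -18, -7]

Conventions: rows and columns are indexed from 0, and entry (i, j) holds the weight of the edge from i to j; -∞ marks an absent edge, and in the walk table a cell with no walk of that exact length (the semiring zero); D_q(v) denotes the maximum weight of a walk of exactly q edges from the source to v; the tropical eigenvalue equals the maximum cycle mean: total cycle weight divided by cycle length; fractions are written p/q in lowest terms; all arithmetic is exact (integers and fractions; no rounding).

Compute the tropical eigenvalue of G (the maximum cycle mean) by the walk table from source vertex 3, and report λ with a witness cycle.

q=0: [-∞, -∞, -∞, 0, -∞]
q=1: [8, -19, 6, -3, -1]
q=2: [5, -4, 3, 9, -1]
q=3: [17, -5, 15, 6, 8]
q=4: [14, 5, 12, 18, 8]
q=5: [26, 4, 24, 15, 17]
Optimal cycle mean attained by: cycle 2->3->2, total 3 + 6, length 2.
Answer: λ = 9/2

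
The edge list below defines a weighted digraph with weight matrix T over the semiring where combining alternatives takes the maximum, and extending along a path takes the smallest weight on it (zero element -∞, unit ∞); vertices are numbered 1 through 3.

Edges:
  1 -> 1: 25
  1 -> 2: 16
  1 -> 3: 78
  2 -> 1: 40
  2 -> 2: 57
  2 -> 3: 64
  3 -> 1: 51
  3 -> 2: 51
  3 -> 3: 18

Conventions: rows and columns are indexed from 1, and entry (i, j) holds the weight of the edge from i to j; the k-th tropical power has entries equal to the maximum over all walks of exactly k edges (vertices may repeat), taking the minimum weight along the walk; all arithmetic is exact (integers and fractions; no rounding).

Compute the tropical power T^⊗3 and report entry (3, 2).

T^⊗2:
  [51, 51, 25]
  [51, 57, 57]
  [40, 51, 51]
T^⊗3:
  [40, 51, 51]
  [51, 57, 57]
  [51, 51, 51]
Key observation: the optimum is the walk 3->1->3->2, with weight 51 min 78 min 51 = 51.
Optimal value attained by: walk 3->1->3->2.
Answer: (T^⊗3)[3][2] = 51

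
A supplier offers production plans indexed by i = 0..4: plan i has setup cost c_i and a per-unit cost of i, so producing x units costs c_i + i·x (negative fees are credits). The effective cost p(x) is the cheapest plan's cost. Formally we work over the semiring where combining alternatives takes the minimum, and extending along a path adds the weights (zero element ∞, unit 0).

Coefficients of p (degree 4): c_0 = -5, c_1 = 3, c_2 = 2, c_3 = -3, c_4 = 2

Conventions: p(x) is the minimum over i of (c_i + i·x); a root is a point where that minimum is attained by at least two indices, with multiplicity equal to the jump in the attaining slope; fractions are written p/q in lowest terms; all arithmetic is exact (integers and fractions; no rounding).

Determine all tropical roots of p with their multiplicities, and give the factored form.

hull edge (i=0, c=-5) to (i=3, c=-3): slope 2/3, span 3
hull edge (i=3, c=-3) to (i=4, c=2): slope 5, span 1
Factored form: p(x) = 2 ⊗ (x ⊕ (-5)) ⊗ (x ⊕ (-2/3)) ⊗ (x ⊕ (-2/3)) ⊗ (x ⊕ (-2/3))
Answer: roots = -5 (mult 1), -2/3 (mult 3)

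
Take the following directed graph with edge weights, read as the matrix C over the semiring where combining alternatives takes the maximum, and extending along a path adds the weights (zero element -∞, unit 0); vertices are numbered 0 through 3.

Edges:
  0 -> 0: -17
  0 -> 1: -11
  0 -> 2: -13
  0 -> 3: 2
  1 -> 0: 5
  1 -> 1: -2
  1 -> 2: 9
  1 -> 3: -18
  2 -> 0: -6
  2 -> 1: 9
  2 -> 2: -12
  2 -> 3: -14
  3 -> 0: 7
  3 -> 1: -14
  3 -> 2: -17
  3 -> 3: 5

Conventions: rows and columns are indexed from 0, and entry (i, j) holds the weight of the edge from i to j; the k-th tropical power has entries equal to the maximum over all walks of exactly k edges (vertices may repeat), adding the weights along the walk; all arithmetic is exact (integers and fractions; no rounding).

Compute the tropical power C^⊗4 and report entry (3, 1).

C^⊗2:
  [9, -4, -2, 7]
  [3, 18, 7, 7]
  [14, 7, 18, -4]
  [12, -4, -5, 10]
C^⊗3:
  [14, 7, 5, 12]
  [23, 16, 27, 12]
  [12, 27, 16, 16]
  [17, 4, 5, 15]
C^⊗4:
  [19, 14, 16, 17]
  [21, 36, 25, 25]
  [32, 25, 36, 21]
  [22, 14, 13, 20]
Key observation: the optimum is the walk 3->0->1->2->1, with weight 7 + (-11) + 9 + 9 = 14.
Optimal value attained by: walk 3->0->1->2->1.
Answer: (C^⊗4)[3][1] = 14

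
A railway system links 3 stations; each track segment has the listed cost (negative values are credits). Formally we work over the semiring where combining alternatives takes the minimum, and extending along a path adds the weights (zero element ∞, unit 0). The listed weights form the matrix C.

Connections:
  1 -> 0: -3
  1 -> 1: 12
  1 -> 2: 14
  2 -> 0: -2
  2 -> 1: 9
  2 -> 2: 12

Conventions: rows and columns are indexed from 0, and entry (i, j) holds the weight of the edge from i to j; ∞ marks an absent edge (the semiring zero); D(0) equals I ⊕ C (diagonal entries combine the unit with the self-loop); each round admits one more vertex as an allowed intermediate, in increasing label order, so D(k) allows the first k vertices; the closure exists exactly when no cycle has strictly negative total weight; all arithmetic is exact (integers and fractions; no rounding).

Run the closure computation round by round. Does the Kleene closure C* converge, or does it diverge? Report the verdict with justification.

D(0):
  [0, ∞, ∞]
  [-3, 0, 14]
  [-2, 9, 0]
D(1):
  [0, ∞, ∞]
  [-3, 0, 14]
  [-2, 9, 0]
D(2):
  [0, ∞, ∞]
  [-3, 0, 14]
  [-2, 9, 0]
D(3):
  [0, ∞, ∞]
  [-3, 0, 14]
  [-2, 9, 0]
Key observation: every diagonal entry stays at the unit through all rounds, so no improving cycle exists.
Answer: CONVERGES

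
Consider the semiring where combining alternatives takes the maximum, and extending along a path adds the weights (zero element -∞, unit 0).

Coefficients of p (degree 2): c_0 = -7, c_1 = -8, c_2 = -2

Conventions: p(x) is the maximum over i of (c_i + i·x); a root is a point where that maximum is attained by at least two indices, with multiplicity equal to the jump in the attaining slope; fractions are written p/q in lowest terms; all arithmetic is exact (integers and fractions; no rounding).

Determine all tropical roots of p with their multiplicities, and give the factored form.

hull edge (i=0, c=-7) to (i=2, c=-2): slope 5/2, span 2
Factored form: p(x) = -2 ⊗ (x ⊕ (-5/2)) ⊗ (x ⊕ (-5/2))
Answer: roots = -5/2 (mult 2)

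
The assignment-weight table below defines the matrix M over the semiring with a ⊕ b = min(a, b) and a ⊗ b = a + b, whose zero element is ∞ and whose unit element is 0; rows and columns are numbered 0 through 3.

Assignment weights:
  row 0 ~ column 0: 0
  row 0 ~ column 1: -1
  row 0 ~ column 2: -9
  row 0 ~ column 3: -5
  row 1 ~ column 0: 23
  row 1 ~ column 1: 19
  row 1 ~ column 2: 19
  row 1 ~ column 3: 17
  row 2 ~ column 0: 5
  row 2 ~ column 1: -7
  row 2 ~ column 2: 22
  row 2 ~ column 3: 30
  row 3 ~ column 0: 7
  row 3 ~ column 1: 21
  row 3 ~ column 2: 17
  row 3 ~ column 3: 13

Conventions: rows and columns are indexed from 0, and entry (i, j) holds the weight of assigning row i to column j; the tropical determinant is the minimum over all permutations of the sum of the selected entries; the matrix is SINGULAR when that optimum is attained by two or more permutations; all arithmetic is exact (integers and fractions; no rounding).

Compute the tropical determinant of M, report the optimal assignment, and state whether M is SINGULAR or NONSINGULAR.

σ = (0, 1, 2, 3): 0 + 19 + 22 + 13 = 54
σ = (0, 1, 3, 2): 0 + 19 + 30 + 17 = 66
σ = (0, 2, 1, 3): 0 + 19 + (-7) + 13 = 25
σ = (0, 2, 3, 1): 0 + 19 + 30 + 21 = 70
σ = (0, 3, 1, 2): 0 + 17 + (-7) + 17 = 27
σ = (0, 3, 2, 1): 0 + 17 + 22 + 21 = 60
σ = (1, 0, 2, 3): (-1) + 23 + 22 + 13 = 57
σ = (1, 0, 3, 2): (-1) + 23 + 30 + 17 = 69
σ = (1, 2, 0, 3): (-1) + 19 + 5 + 13 = 36
σ = (1, 2, 3, 0): (-1) + 19 + 30 + 7 = 55
σ = (1, 3, 0, 2): (-1) + 17 + 5 + 17 = 38
σ = (1, 3, 2, 0): (-1) + 17 + 22 + 7 = 45
σ = (2, 0, 1, 3): (-9) + 23 + (-7) + 13 = 20
σ = (2, 0, 3, 1): (-9) + 23 + 30 + 21 = 65
σ = (2, 1, 0, 3): (-9) + 19 + 5 + 13 = 28
σ = (2, 1, 3, 0): (-9) + 19 + 30 + 7 = 47
σ = (2, 3, 0, 1): (-9) + 17 + 5 + 21 = 34
σ = (2, 3, 1, 0): (-9) + 17 + (-7) + 7 = 8
σ = (3, 0, 1, 2): (-5) + 23 + (-7) + 17 = 28
σ = (3, 0, 2, 1): (-5) + 23 + 22 + 21 = 61
σ = (3, 1, 0, 2): (-5) + 19 + 5 + 17 = 36
σ = (3, 1, 2, 0): (-5) + 19 + 22 + 7 = 43
σ = (3, 2, 0, 1): (-5) + 19 + 5 + 21 = 40
σ = (3, 2, 1, 0): (-5) + 19 + (-7) + 7 = 14
Optimal value attained by: σ = (2, 3, 1, 0).
Answer: det⊕(M) = 8; verdict: NONSINGULAR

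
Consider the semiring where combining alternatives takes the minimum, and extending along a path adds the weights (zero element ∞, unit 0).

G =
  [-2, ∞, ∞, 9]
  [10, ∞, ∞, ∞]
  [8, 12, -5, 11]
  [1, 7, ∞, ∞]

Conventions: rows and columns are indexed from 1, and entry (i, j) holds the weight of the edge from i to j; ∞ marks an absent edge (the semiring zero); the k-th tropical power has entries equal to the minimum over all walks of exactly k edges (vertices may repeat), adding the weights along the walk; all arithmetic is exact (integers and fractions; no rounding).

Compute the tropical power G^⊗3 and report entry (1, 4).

G^⊗2:
  [-4, 16, ∞, 7]
  [8, ∞, ∞, 19]
  [3, 7, -10, 6]
  [-1, ∞, ∞, 10]
G^⊗3:
  [-6, 14, ∞, 5]
  [6, 26, ∞, 17]
  [-2, 2, -15, 1]
  [-3, 17, ∞, 8]
Key observation: the optimum is the walk 1->1->1->4, with weight (-2) + (-2) + 9 = 5.
Optimal value attained by: walk 1->1->1->4.
Answer: (G^⊗3)[1][4] = 5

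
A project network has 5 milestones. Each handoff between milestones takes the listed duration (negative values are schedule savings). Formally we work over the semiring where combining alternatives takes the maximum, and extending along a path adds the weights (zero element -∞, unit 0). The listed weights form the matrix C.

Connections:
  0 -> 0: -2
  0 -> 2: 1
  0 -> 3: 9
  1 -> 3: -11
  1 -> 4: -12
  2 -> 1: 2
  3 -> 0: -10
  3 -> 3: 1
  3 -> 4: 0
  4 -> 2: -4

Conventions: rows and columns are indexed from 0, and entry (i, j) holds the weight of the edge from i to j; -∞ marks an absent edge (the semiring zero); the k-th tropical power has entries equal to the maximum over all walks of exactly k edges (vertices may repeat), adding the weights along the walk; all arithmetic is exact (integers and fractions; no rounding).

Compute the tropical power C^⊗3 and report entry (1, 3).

C^⊗2:
  [-1, 3, -1, 10, 9]
  [-21, -∞, -16, -10, -11]
  [-∞, -∞, -∞, -9, -10]
  [-9, -∞, -4, 2, 1]
  [-∞, -2, -∞, -∞, -∞]
C^⊗3:
  [0, 1, 5, 11, 10]
  [-20, -14, -15, -9, -10]
  [-19, -∞, -14, -8, -9]
  [-8, -2, -3, 3, 2]
  [-∞, -∞, -∞, -13, -14]
Key observation: the optimum is the walk 1->3->3->3, with weight (-11) + 1 + 1 = -9.
Optimal value attained by: walk 1->3->3->3.
Answer: (C^⊗3)[1][3] = -9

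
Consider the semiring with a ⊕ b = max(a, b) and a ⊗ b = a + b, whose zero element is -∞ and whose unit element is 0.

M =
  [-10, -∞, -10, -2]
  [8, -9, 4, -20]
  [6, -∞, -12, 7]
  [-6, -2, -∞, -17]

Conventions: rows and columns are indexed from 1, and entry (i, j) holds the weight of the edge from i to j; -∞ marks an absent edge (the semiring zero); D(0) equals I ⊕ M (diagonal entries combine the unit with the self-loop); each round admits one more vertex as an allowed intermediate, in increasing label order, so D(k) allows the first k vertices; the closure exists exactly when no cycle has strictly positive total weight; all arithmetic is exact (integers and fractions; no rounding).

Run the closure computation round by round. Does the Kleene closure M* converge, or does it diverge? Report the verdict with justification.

D(0):
  [0, -∞, -10, -2]
  [8, 0, 4, -20]
  [6, -∞, 0, 7]
  [-6, -2, -∞, 0]
D(1):
  [0, -∞, -10, -2]
  [8, 0, 4, 6]
  [6, -∞, 0, 7]
  [-6, -2, -16, 0]
Detection: at round 2, diagonal entry (4, 4) turns strictly positive.
Key observation: the cycle 4->2->1->4 has total weight (-2) + 8 + (-2), which is strictly positive.
Answer: DIVERGES — positive cycle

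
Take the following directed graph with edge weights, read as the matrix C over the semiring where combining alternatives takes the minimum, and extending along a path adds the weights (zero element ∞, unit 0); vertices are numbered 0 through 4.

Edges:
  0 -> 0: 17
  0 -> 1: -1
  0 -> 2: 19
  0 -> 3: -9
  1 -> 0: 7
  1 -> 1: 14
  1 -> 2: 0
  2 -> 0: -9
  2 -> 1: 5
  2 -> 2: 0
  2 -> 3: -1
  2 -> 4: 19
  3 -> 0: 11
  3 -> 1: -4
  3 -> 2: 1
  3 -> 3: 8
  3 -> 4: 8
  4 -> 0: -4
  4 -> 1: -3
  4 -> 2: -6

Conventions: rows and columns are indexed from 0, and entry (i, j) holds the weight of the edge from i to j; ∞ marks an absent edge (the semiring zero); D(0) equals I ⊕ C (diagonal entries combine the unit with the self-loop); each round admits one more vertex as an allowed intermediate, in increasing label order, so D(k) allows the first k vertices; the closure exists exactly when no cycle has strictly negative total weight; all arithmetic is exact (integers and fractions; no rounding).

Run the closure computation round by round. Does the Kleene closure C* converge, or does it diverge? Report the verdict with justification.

D(0):
  [0, -1, 19, -9, ∞]
  [7, 0, 0, ∞, ∞]
  [-9, 5, 0, -1, 19]
  [11, -4, 1, 0, 8]
  [-4, -3, -6, ∞, 0]
D(1):
  [0, -1, 19, -9, ∞]
  [7, 0, 0, -2, ∞]
  [-9, -10, 0, -18, 19]
  [11, -4, 1, 0, 8]
  [-4, -5, -6, -13, 0]
Detection: at round 2, diagonal entry (2, 2) turns strictly negative.
Key observation: the cycle 2->0->1->2 has total weight (-9) + (-1) + 0, which is strictly negative.
Answer: DIVERGES — negative cycle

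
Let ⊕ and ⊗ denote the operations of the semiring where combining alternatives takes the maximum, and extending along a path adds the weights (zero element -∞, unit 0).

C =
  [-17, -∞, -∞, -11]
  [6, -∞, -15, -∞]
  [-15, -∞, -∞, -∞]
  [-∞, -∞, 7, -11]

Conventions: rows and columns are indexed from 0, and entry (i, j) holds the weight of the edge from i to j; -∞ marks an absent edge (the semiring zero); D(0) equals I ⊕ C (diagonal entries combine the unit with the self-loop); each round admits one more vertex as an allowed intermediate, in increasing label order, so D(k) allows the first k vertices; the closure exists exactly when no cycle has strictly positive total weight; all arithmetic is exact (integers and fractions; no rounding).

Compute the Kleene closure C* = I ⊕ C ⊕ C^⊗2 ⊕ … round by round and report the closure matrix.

D(0):
  [0, -∞, -∞, -11]
  [6, 0, -15, -∞]
  [-15, -∞, 0, -∞]
  [-∞, -∞, 7, 0]
D(1):
  [0, -∞, -∞, -11]
  [6, 0, -15, -5]
  [-15, -∞, 0, -26]
  [-∞, -∞, 7, 0]
D(2):
  [0, -∞, -∞, -11]
  [6, 0, -15, -5]
  [-15, -∞, 0, -26]
  [-∞, -∞, 7, 0]
D(3):
  [0, -∞, -∞, -11]
  [6, 0, -15, -5]
  [-15, -∞, 0, -26]
  [-8, -∞, 7, 0]
D(4):
  [0, -∞, -4, -11]
  [6, 0, 2, -5]
  [-15, -∞, 0, -26]
  [-8, -∞, 7, 0]
Answer: C* = [[0, -∞, -4, -11], [6, 0, 2, -5], [-15, -∞, 0, -26], [-8, -∞, 7, 0]]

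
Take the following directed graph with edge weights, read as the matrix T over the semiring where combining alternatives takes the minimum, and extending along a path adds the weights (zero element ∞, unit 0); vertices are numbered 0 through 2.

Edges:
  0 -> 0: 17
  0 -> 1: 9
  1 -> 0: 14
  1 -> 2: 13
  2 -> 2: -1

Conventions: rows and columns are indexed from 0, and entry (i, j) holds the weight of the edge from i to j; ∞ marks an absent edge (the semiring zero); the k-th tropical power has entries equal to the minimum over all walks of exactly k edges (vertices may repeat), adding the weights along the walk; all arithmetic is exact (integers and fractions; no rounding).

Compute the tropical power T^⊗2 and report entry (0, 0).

T^⊗2:
  [23, 26, 22]
  [31, 23, 12]
  [∞, ∞, -2]
Key observation: the optimum is the walk 0->1->0, with weight 9 + 14 = 23.
Optimal value attained by: walk 0->1->0.
Answer: (T^⊗2)[0][0] = 23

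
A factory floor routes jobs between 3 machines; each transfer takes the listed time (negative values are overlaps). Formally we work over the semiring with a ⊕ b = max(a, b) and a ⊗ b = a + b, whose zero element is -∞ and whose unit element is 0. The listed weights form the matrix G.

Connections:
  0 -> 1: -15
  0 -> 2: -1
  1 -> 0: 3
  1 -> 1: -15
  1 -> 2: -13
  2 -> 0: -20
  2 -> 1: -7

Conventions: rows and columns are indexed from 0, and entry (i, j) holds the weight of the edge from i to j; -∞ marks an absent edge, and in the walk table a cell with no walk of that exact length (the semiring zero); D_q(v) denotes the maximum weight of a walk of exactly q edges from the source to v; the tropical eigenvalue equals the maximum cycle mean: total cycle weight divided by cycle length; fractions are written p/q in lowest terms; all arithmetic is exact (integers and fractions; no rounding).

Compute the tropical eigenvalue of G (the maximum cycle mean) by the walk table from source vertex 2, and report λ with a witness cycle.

q=0: [-∞, -∞, 0]
q=1: [-20, -7, -∞]
q=2: [-4, -22, -20]
q=3: [-19, -19, -5]
Optimal cycle mean attained by: cycle 0->2->1->0, total (-1) + (-7) + 3, length 3.
Answer: λ = -5/3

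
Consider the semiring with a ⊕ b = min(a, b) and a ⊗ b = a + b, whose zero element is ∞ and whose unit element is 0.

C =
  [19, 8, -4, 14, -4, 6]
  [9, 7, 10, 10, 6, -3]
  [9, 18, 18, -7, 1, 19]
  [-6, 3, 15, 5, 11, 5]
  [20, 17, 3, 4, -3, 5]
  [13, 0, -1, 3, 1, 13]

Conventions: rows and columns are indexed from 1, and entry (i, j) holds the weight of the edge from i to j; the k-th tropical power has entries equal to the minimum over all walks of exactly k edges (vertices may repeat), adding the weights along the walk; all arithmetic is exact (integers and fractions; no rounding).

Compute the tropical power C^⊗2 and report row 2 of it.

C^⊗2:
  [5, 6, -1, -11, -7, 1]
  [4, -3, -4, 0, -2, 4]
  [-13, -4, 4, -2, -2, -2]
  [-1, 2, -10, 8, -10, 0]
  [-2, 5, 0, -4, -6, 2]
  [-3, 6, 4, -8, -2, -3]
Answer: row 2 of C^⊗2 = [4, -3, -4, 0, -2, 4]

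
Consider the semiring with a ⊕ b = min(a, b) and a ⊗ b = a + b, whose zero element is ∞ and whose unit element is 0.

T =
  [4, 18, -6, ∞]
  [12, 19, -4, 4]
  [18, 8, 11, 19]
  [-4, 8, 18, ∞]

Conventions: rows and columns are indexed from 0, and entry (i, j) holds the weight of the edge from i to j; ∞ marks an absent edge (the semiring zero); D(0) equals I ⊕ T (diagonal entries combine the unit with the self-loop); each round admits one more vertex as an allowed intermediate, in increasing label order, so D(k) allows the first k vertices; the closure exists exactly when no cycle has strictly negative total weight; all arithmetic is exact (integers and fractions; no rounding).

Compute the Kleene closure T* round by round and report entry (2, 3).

D(0):
  [0, 18, -6, ∞]
  [12, 0, -4, 4]
  [18, 8, 0, 19]
  [-4, 8, 18, 0]
D(1):
  [0, 18, -6, ∞]
  [12, 0, -4, 4]
  [18, 8, 0, 19]
  [-4, 8, -10, 0]
D(2):
  [0, 18, -6, 22]
  [12, 0, -4, 4]
  [18, 8, 0, 12]
  [-4, 8, -10, 0]
D(3):
  [0, 2, -6, 6]
  [12, 0, -4, 4]
  [18, 8, 0, 12]
  [-4, -2, -10, 0]
D(4):
  [0, 2, -6, 6]
  [0, 0, -6, 4]
  [8, 8, 0, 12]
  [-4, -2, -10, 0]
Answer: T*[2][3] = 12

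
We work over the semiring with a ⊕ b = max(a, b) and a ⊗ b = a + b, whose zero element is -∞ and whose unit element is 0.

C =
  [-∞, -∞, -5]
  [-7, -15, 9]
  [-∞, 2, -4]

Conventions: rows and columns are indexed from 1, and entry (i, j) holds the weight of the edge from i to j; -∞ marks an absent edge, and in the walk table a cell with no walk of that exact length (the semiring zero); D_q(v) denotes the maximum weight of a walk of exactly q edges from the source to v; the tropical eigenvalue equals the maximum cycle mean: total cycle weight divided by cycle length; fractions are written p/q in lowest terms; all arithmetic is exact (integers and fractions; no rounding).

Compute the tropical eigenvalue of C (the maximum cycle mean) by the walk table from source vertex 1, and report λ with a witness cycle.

q=0: [0, -∞, -∞]
q=1: [-∞, -∞, -5]
q=2: [-∞, -3, -9]
q=3: [-10, -7, 6]
Optimal cycle mean attained by: cycle 2->3->2, total 9 + 2, length 2.
Answer: λ = 11/2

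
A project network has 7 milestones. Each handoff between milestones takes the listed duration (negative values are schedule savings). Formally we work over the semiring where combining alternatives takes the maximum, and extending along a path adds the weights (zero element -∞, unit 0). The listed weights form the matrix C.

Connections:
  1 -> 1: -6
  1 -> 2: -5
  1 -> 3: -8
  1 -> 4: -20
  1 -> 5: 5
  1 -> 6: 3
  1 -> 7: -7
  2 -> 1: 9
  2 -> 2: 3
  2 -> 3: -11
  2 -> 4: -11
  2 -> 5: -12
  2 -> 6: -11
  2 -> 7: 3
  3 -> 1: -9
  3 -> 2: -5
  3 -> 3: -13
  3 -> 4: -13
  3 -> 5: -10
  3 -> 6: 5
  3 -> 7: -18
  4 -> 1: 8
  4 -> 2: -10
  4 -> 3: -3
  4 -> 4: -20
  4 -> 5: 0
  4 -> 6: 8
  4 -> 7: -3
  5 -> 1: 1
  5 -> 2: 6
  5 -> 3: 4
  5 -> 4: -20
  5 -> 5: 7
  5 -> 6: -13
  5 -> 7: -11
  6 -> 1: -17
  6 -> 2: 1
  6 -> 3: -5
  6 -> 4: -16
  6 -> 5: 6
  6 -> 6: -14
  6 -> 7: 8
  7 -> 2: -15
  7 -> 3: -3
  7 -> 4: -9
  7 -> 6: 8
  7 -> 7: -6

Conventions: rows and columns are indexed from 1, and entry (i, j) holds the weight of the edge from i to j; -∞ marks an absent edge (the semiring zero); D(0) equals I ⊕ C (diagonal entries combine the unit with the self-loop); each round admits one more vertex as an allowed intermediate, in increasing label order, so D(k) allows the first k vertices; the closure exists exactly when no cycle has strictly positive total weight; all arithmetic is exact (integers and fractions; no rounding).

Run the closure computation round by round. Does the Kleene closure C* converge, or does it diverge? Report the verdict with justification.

Detection: at round 0, diagonal entry (2, 2) turns strictly positive.
Key observation: the cycle 2->2 has total weight 3, which is strictly positive.
Answer: DIVERGES — positive cycle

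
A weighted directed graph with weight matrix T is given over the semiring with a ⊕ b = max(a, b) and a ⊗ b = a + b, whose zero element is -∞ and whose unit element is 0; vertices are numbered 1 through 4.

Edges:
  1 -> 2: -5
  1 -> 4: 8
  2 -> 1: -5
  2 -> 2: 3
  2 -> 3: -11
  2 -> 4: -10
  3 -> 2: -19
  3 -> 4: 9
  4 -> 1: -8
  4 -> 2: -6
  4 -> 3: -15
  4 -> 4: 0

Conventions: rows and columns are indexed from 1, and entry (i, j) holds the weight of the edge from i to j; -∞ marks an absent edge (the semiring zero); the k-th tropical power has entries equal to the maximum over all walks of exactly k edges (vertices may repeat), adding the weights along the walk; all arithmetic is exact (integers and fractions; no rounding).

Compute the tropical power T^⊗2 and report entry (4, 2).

T^⊗2:
  [0, 2, -7, 8]
  [-2, 6, -8, 3]
  [1, 3, -6, 9]
  [-8, -3, -15, 0]
Key observation: the optimum is the walk 4->2->2, with weight (-6) + 3 = -3.
Optimal value attained by: walk 4->2->2.
Answer: (T^⊗2)[4][2] = -3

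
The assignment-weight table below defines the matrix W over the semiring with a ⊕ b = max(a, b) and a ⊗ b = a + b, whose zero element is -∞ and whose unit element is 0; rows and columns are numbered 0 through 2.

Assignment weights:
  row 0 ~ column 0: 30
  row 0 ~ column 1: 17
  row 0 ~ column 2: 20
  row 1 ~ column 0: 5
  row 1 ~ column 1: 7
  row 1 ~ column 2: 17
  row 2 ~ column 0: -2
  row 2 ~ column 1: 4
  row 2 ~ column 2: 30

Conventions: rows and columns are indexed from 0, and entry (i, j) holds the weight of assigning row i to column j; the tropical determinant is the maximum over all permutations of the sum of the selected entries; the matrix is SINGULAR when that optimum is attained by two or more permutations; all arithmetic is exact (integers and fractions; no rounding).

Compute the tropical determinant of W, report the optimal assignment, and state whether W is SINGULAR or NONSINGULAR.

σ = (0, 1, 2): 30 + 7 + 30 = 67
σ = (0, 2, 1): 30 + 17 + 4 = 51
σ = (1, 0, 2): 17 + 5 + 30 = 52
σ = (1, 2, 0): 17 + 17 + (-2) = 32
σ = (2, 0, 1): 20 + 5 + 4 = 29
σ = (2, 1, 0): 20 + 7 + (-2) = 25
Optimal value attained by: σ = (0, 1, 2).
Answer: det⊕(W) = 67; verdict: NONSINGULAR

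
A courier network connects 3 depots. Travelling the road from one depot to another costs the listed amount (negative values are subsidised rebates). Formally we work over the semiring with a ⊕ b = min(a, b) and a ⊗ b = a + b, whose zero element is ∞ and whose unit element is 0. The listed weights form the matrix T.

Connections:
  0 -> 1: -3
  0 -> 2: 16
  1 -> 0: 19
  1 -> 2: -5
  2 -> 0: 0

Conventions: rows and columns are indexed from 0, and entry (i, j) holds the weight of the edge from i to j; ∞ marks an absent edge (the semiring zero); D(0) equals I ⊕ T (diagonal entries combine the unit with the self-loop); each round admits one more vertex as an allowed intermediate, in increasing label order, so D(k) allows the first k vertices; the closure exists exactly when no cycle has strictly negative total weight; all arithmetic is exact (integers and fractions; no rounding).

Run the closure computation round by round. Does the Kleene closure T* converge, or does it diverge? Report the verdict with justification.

D(0):
  [0, -3, 16]
  [19, 0, -5]
  [0, ∞, 0]
D(1):
  [0, -3, 16]
  [19, 0, -5]
  [0, -3, 0]
Detection: at round 2, diagonal entry (2, 2) turns strictly negative.
Key observation: the cycle 2->0->1->2 has total weight 0 + (-3) + (-5), which is strictly negative.
Answer: DIVERGES — negative cycle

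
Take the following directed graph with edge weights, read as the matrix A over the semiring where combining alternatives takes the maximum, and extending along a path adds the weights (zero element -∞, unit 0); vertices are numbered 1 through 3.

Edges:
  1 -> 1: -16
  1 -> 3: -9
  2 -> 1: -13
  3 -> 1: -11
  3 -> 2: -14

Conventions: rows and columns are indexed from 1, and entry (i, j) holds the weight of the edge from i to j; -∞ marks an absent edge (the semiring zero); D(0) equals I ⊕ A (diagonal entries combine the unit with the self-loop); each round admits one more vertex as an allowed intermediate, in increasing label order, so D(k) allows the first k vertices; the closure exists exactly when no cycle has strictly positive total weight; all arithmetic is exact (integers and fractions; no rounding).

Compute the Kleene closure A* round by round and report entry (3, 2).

D(0):
  [0, -∞, -9]
  [-13, 0, -∞]
  [-11, -14, 0]
D(1):
  [0, -∞, -9]
  [-13, 0, -22]
  [-11, -14, 0]
D(2):
  [0, -∞, -9]
  [-13, 0, -22]
  [-11, -14, 0]
D(3):
  [0, -23, -9]
  [-13, 0, -22]
  [-11, -14, 0]
Answer: A*[3][2] = -14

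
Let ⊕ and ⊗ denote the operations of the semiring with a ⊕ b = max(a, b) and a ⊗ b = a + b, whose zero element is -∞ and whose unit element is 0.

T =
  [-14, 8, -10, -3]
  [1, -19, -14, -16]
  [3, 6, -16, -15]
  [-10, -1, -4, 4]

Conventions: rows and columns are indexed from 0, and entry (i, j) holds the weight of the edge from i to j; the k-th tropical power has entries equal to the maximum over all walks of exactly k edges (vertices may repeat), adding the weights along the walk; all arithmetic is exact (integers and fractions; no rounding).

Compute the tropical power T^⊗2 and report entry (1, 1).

T^⊗2:
  [9, -4, -6, 1]
  [-11, 9, -9, -2]
  [7, 11, -7, 0]
  [0, 3, 0, 8]
Key observation: the optimum is the walk 1->0->1, with weight 1 + 8 = 9.
Optimal value attained by: walk 1->0->1.
Answer: (T^⊗2)[1][1] = 9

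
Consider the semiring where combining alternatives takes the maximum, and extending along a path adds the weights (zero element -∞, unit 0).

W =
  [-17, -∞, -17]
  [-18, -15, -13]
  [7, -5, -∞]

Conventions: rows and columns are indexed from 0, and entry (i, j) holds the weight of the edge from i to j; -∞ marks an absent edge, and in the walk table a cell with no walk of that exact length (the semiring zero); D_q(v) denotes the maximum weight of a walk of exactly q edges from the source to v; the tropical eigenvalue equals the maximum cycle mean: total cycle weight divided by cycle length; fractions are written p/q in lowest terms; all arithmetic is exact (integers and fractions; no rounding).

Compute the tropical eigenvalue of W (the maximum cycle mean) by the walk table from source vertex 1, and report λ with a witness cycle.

q=0: [-∞, 0, -∞]
q=1: [-18, -15, -13]
q=2: [-6, -18, -28]
q=3: [-21, -33, -23]
Optimal cycle mean attained by: cycle 0->2->0, total (-17) + 7, length 2.
Answer: λ = -5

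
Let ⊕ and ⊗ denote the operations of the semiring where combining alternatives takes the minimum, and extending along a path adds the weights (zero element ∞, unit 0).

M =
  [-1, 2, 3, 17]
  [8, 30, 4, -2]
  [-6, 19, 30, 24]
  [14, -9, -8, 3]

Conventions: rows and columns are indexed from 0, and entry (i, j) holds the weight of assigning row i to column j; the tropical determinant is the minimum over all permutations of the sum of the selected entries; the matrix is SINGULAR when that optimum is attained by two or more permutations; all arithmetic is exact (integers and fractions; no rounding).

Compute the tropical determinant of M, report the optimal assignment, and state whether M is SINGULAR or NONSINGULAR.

σ = (0, 1, 2, 3): (-1) + 30 + 30 + 3 = 62
σ = (0, 1, 3, 2): (-1) + 30 + 24 + (-8) = 45
σ = (0, 2, 1, 3): (-1) + 4 + 19 + 3 = 25
σ = (0, 2, 3, 1): (-1) + 4 + 24 + (-9) = 18
σ = (0, 3, 1, 2): (-1) + (-2) + 19 + (-8) = 8
σ = (0, 3, 2, 1): (-1) + (-2) + 30 + (-9) = 18
σ = (1, 0, 2, 3): 2 + 8 + 30 + 3 = 43
σ = (1, 0, 3, 2): 2 + 8 + 24 + (-8) = 26
σ = (1, 2, 0, 3): 2 + 4 + (-6) + 3 = 3
σ = (1, 2, 3, 0): 2 + 4 + 24 + 14 = 44
σ = (1, 3, 0, 2): 2 + (-2) + (-6) + (-8) = -14
σ = (1, 3, 2, 0): 2 + (-2) + 30 + 14 = 44
σ = (2, 0, 1, 3): 3 + 8 + 19 + 3 = 33
σ = (2, 0, 3, 1): 3 + 8 + 24 + (-9) = 26
σ = (2, 1, 0, 3): 3 + 30 + (-6) + 3 = 30
σ = (2, 1, 3, 0): 3 + 30 + 24 + 14 = 71
σ = (2, 3, 0, 1): 3 + (-2) + (-6) + (-9) = -14
σ = (2, 3, 1, 0): 3 + (-2) + 19 + 14 = 34
σ = (3, 0, 1, 2): 17 + 8 + 19 + (-8) = 36
σ = (3, 0, 2, 1): 17 + 8 + 30 + (-9) = 46
σ = (3, 1, 0, 2): 17 + 30 + (-6) + (-8) = 33
σ = (3, 1, 2, 0): 17 + 30 + 30 + 14 = 91
σ = (3, 2, 0, 1): 17 + 4 + (-6) + (-9) = 6
σ = (3, 2, 1, 0): 17 + 4 + 19 + 14 = 54
Optimal value attained by: σ = (1, 3, 0, 2).
Answer: det⊕(M) = -14; verdict: SINGULAR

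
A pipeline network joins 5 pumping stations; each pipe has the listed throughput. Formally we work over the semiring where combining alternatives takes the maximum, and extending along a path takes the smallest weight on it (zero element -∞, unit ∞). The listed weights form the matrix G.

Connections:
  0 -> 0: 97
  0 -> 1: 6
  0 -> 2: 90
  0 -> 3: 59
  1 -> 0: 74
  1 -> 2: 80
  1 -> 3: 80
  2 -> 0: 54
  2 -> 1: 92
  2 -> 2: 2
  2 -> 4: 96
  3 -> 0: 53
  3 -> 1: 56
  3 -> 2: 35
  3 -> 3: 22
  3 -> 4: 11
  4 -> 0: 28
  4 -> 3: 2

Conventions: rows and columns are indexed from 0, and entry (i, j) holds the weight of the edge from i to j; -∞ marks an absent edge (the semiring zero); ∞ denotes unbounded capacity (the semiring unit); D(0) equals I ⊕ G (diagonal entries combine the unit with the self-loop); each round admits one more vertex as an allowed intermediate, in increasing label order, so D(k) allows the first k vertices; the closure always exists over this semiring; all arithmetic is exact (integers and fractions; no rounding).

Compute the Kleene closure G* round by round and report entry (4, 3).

D(0):
  [∞, 6, 90, 59, -∞]
  [74, ∞, 80, 80, -∞]
  [54, 92, ∞, -∞, 96]
  [53, 56, 35, ∞, 11]
  [28, -∞, -∞, 2, ∞]
D(1):
  [∞, 6, 90, 59, -∞]
  [74, ∞, 80, 80, -∞]
  [54, 92, ∞, 54, 96]
  [53, 56, 53, ∞, 11]
  [28, 6, 28, 28, ∞]
D(2):
  [∞, 6, 90, 59, -∞]
  [74, ∞, 80, 80, -∞]
  [74, 92, ∞, 80, 96]
  [56, 56, 56, ∞, 11]
  [28, 6, 28, 28, ∞]
D(3):
  [∞, 90, 90, 80, 90]
  [74, ∞, 80, 80, 80]
  [74, 92, ∞, 80, 96]
  [56, 56, 56, ∞, 56]
  [28, 28, 28, 28, ∞]
D(4):
  [∞, 90, 90, 80, 90]
  [74, ∞, 80, 80, 80]
  [74, 92, ∞, 80, 96]
  [56, 56, 56, ∞, 56]
  [28, 28, 28, 28, ∞]
D(5):
  [∞, 90, 90, 80, 90]
  [74, ∞, 80, 80, 80]
  [74, 92, ∞, 80, 96]
  [56, 56, 56, ∞, 56]
  [28, 28, 28, 28, ∞]
Answer: G*[4][3] = 28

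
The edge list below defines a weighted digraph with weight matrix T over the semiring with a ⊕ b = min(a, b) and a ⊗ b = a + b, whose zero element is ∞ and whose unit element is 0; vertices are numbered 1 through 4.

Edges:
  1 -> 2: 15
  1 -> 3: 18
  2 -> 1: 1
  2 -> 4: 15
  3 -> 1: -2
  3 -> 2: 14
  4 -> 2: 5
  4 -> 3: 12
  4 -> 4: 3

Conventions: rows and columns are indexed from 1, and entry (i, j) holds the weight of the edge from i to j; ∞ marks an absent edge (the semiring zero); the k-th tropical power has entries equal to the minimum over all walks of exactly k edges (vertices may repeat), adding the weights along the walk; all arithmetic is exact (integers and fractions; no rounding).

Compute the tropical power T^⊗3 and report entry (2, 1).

T^⊗2:
  [16, 32, ∞, 30]
  [∞, 16, 19, 18]
  [15, 13, 16, 29]
  [6, 8, 15, 6]
T^⊗3:
  [33, 31, 34, 33]
  [17, 23, 30, 21]
  [14, 30, 33, 28]
  [9, 11, 18, 9]
Key observation: the optimum is the walk 2->1->2->1, with weight 1 + 15 + 1 = 17.
Optimal value attained by: walk 2->1->2->1.
Answer: (T^⊗3)[2][1] = 17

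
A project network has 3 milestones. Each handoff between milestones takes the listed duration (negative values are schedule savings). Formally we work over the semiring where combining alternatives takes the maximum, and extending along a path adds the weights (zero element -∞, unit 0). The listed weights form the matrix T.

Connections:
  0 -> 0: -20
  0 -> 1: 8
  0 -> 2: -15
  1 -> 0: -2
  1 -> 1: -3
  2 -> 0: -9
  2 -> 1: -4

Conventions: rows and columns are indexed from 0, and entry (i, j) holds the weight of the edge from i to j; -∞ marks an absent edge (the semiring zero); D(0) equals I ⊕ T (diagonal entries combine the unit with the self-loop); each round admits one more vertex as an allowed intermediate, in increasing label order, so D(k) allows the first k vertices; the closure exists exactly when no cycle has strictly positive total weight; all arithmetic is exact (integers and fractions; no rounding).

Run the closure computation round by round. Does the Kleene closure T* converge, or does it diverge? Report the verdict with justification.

D(0):
  [0, 8, -15]
  [-2, 0, -∞]
  [-9, -4, 0]
Detection: at round 1, diagonal entry (1, 1) turns strictly positive.
Key observation: the cycle 1->0->1 has total weight (-2) + 8, which is strictly positive.
Answer: DIVERGES — positive cycle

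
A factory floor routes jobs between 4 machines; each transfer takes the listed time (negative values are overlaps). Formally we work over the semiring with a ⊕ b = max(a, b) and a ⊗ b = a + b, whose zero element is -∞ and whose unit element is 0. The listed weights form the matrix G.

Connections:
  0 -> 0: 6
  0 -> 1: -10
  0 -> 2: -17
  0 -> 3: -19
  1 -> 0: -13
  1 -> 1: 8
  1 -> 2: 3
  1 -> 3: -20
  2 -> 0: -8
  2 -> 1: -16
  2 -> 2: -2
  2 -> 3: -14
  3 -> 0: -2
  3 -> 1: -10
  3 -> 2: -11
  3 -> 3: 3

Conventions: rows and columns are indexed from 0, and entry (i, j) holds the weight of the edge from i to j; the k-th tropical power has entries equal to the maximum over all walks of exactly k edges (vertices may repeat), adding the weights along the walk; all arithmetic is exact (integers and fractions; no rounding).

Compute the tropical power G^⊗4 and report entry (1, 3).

G^⊗2:
  [12, -2, -7, -13]
  [-5, 16, 11, -11]
  [-2, -8, -4, -11]
  [4, -2, -7, 6]
G^⊗3:
  [18, 6, 1, -7]
  [3, 24, 19, -3]
  [4, 0, -5, -8]
  [10, 6, 1, 9]
G^⊗4:
  [24, 14, 9, -1]
  [11, 32, 27, 5]
  [10, 8, 3, -5]
  [16, 14, 9, 12]
Key observation: the optimum is the walk 1->1->1->2->3, with weight 8 + 8 + 3 + (-14) = 5.
Optimal value attained by: walk 1->1->1->2->3.
Answer: (G^⊗4)[1][3] = 5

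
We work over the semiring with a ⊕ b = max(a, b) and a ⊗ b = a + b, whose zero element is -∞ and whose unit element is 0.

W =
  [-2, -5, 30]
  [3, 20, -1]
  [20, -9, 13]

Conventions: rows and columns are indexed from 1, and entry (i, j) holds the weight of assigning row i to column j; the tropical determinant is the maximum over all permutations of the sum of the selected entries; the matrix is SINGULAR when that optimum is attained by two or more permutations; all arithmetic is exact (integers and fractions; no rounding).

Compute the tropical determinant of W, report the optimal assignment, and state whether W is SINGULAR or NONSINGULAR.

σ = (1, 2, 3): (-2) + 20 + 13 = 31
σ = (1, 3, 2): (-2) + (-1) + (-9) = -12
σ = (2, 1, 3): (-5) + 3 + 13 = 11
σ = (2, 3, 1): (-5) + (-1) + 20 = 14
σ = (3, 1, 2): 30 + 3 + (-9) = 24
σ = (3, 2, 1): 30 + 20 + 20 = 70
Optimal value attained by: σ = (3, 2, 1).
Answer: det⊕(W) = 70; verdict: NONSINGULAR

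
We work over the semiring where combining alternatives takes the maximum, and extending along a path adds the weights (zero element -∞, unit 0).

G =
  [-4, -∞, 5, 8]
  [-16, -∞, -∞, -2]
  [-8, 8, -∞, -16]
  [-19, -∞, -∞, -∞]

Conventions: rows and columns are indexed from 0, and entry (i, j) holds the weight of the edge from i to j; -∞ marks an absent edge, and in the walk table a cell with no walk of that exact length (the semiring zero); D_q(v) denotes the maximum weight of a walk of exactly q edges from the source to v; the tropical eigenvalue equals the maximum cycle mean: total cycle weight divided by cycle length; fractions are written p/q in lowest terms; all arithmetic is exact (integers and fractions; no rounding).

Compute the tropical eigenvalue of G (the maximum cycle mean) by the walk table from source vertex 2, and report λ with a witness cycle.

q=0: [-∞, -∞, 0, -∞]
q=1: [-8, 8, -∞, -16]
q=2: [-8, -∞, -3, 6]
q=3: [-11, 5, -3, 0]
q=4: [-11, 5, -6, 3]
Optimal cycle mean attained by: cycle 0->2->1->0, total 5 + 8 + (-16), length 3.
Answer: λ = -1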